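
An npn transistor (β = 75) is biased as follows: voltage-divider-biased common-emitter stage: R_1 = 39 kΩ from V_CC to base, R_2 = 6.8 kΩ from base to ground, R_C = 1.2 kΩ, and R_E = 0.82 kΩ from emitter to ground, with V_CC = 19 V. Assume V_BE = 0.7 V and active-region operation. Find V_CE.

Thevenize the base divider: V_Th = V_CC·R_2/(R_1+R_2) = 19×6.8/45.8 = 2.82 V, R_Th = R_1‖R_2 = 5.79 kΩ.
Base-emitter loop: V_Th = I_B·R_Th + V_BE + (β+1)I_B·R_E, so I_B = (2.82 − 0.7) / (5.79 + 76×0.82) = 0.0311 mA.
I_C = β·I_B = 75×0.0311 = 2.34 mA, and I_E = (β+1)I_B = 2.37 mA.
V_CE = V_CC − I_C·R_C − I_E·R_E = 19 − 2.34×1.2 − 2.37×0.82 = 14.3 V.
V_CE = 14.3 V > 0.2 V confirms active-region operation.

V_CE ≈ 14 V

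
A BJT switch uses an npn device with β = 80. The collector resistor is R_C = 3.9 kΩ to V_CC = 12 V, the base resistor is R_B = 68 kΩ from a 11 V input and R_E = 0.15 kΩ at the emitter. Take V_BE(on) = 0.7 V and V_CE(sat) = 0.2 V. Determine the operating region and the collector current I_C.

saturation; I_C ≈ 2.9 mA

Assume active: I_B = (11 − 0.7)/(68 + 81×0.15) = 0.129 mA, I_C = β·I_B = 10.3 mA.
Then V_CE = 12 − 10.3×3.9 − 10.4×0.15 = -29.7 V < 0.2 V — the active assumption fails.
Re-solve with V_CE = 0.2 V. KCL at the emitter: V_E/R_E = (V_BB−0.7−V_E)/R_B + (V_CC−0.2−V_E)/R_C, giving V_E = 0.458 V.
I_C = (V_CC − 0.2 − V_E)/R_C = (11.8 − 0.458)/3.9 = 2.91 mA.
Check: I_B = (10.3 − 0.458)/68 = 0.145 mA, and β·I_B = 11.6 mA > I_C, confirming saturation.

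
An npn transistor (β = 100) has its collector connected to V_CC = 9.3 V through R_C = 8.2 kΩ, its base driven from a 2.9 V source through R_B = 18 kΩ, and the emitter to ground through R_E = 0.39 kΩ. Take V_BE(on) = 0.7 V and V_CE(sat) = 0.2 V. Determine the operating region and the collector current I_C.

Assume active: I_B = (2.9 − 0.7)/(18 + 101×0.39) = 0.0383 mA, I_C = β·I_B = 3.83 mA.
Then V_CE = 9.3 − 3.83×8.2 − 3.87×0.39 = -23.6 V < 0.2 V — the active assumption fails.
Re-solve with V_CE = 0.2 V. KCL at the emitter: V_E/R_E = (V_BB−0.7−V_E)/R_B + (V_CC−0.2−V_E)/R_C, giving V_E = 0.449 V.
I_C = (V_CC − 0.2 − V_E)/R_C = (9.1 − 0.449)/8.2 = 1.05 mA.
Check: I_B = (2.2 − 0.449)/18 = 0.0973 mA, and β·I_B = 9.73 mA > I_C, confirming saturation.

saturation; I_C ≈ 1.1 mA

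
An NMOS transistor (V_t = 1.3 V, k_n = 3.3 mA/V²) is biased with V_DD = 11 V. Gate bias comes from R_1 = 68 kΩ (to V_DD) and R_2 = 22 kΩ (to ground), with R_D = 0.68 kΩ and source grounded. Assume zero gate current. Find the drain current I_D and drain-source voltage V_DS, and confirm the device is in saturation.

I_D ≈ 3.2 mA, V_DS ≈ 8.8 V

V_G = V_DD·R_2/(R_1+R_2) = 11×22/90 = 2.69 V. With the source grounded, V_GS = V_G = 2.69 V.
Assume saturation: I_D = (k_n/2)(V_GS − V_t)² = (3.3/2)×(2.69 − 1.3)² = 1.65×1.39² = 3.18 mA.
V_DS = V_DD − I_D·R_D = 11 − 3.18×0.68 = 8.84 V.
Saturation requires V_DS ≥ V_GS − V_t = 1.39 V; 8.84 ≥ 1.39 ✓.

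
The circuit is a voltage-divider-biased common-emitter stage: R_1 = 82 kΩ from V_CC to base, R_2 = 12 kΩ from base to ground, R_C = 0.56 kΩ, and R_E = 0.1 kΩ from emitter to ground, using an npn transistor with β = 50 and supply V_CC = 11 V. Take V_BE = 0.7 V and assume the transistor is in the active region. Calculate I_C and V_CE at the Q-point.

I_C ≈ 2.3 mA, V_CE ≈ 9.5 V

Thevenize the base divider: V_Th = V_CC·R_2/(R_1+R_2) = 11×12/94 = 1.4 V, R_Th = R_1‖R_2 = 10.5 kΩ.
Base-emitter loop: V_Th = I_B·R_Th + V_BE + (β+1)I_B·R_E, so I_B = (1.4 − 0.7) / (10.5 + 51×0.1) = 0.0452 mA.
I_C = β·I_B = 50×0.0452 = 2.26 mA, and I_E = (β+1)I_B = 2.31 mA.
V_CE = V_CC − I_C·R_C − I_E·R_E = 11 − 2.26×0.56 − 2.31×0.1 = 9.5 V.
V_CE = 9.5 V > 0.2 V confirms active-region operation.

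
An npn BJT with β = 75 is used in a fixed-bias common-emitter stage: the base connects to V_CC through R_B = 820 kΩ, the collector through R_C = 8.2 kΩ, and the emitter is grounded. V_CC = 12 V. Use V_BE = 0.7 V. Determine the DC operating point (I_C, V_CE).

I_C ≈ 1 mA, V_CE ≈ 3.5 V

Base loop: V_CC = I_B·R_B + V_BE, so I_B = (12 − 0.7)/820 kΩ = 0.0138 mA.
In the active region I_C = β·I_B = 75 × 0.0138 = 1.03 mA.
Collector loop: V_CE = V_CC − I_C·R_C = 12 − 1.03×8.2 = 3.53 V.
Since V_CE = 3.53 V > V_CE(sat) ≈ 0.2 V, the transistor is in the active region as assumed.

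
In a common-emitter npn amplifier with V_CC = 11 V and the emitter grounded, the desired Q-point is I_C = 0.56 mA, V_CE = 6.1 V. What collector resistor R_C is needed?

Collector loop: V_CC = I_C·R_C + V_CE.
R_C = (V_CC − V_CE)/I_C = (11 − 6.1)/0.56 = 8.75 kΩ.

R_C ≈ 8.8 kΩ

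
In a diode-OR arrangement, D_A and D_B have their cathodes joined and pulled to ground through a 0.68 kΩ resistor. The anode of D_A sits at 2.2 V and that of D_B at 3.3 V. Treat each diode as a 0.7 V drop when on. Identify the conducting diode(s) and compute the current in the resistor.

Only D_B conducts; I_R ≈ 3.8 mA

Assume both conduct. Then node N would need to be at both 2.2−0.7 = 1.5 V and 3.3−0.7 = 2.6 V, which is impossible.
Assume only D_B conducts: V_N = 3.3 − 0.7 = 2.6 V, so I_R = 2.6/0.68 = 3.82 mA.
Check D_A: its anode-to-cathode voltage is 2.2 − 2.6 = -0.4 V < 0.7 V, so it is off. The assumption is consistent.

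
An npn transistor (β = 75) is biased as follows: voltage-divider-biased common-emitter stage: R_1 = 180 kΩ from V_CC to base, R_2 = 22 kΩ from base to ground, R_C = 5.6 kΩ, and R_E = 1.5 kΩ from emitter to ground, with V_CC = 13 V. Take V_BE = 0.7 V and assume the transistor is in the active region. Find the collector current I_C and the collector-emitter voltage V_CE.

I_C ≈ 0.4 mA, V_CE ≈ 10 V

Thevenize the base divider: V_Th = V_CC·R_2/(R_1+R_2) = 13×22/202 = 1.42 V, R_Th = R_1‖R_2 = 19.6 kΩ.
Base-emitter loop: V_Th = I_B·R_Th + V_BE + (β+1)I_B·R_E, so I_B = (1.42 − 0.7) / (19.6 + 76×1.5) = 0.00536 mA.
I_C = β·I_B = 75×0.00536 = 0.402 mA, and I_E = (β+1)I_B = 0.407 mA.
V_CE = V_CC − I_C·R_C − I_E·R_E = 13 − 0.402×5.6 − 0.407×1.5 = 10.1 V.
V_CE = 10.1 V > 0.2 V confirms active-region operation.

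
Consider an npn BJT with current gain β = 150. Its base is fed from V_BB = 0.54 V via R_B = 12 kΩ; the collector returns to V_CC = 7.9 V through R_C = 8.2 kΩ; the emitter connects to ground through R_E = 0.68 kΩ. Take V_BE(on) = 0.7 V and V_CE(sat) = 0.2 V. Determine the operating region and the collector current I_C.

V_BB = 0.54 V ≤ V_BE(on) = 0.7 V, so the base-emitter junction is not forward biased.
The transistor is in cutoff: I_B = I_C = 0.

cutoff; I_C ≈ 0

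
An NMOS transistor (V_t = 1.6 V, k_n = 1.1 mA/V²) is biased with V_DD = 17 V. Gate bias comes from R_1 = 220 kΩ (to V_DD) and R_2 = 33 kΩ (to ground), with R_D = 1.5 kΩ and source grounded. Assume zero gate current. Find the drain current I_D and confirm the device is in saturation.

I_D ≈ 0.21 mA

V_G = V_DD·R_2/(R_1+R_2) = 17×33/253 = 2.22 V. With the source grounded, V_GS = V_G = 2.22 V.
Assume saturation: I_D = (k_n/2)(V_GS − V_t)² = (1.1/2)×(2.22 − 1.6)² = 0.55×0.617² = 0.21 mA.
V_DS = V_DD − I_D·R_D = 17 − 0.21×1.5 = 16.7 V.
Saturation requires V_DS ≥ V_GS − V_t = 0.617 V; 16.7 ≥ 0.617 ✓.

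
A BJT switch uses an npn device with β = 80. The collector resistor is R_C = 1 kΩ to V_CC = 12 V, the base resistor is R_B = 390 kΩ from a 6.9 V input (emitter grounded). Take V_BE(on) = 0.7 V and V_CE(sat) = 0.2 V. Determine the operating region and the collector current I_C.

active; I_C ≈ 1.3 mA

Assume active. Base-emitter loop: I_B = (V_BB − V_BE)/R_B = (6.9 − 0.7)/390 = 0.0159 mA.
I_C = β·I_B = 80×0.0159 = 1.27 mA.
V_CE = V_CC − I_C·R_C = 12 − 1.27×1 = 10.7 V > V_CE(sat), so the active-region assumption holds.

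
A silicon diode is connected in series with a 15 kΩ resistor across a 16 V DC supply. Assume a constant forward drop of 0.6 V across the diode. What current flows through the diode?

I ≈ 1 mA

KVL around the loop: 16 = V_D + I·R = 0.6 + I × 15 kΩ.
So I = (16 − 0.6) / 15 kΩ = 15.4 / 15 = 1.03 mA.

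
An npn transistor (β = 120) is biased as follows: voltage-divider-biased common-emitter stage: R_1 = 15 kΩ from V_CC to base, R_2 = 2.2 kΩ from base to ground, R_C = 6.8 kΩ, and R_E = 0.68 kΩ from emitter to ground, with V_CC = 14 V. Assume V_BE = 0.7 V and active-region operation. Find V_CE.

Thevenize the base divider: V_Th = V_CC·R_2/(R_1+R_2) = 14×2.2/17.2 = 1.79 V, R_Th = R_1‖R_2 = 1.92 kΩ.
Base-emitter loop: V_Th = I_B·R_Th + V_BE + (β+1)I_B·R_E, so I_B = (1.79 − 0.7) / (1.92 + 121×0.68) = 0.013 mA.
I_C = β·I_B = 120×0.013 = 1.55 mA, and I_E = (β+1)I_B = 1.57 mA.
V_CE = V_CC − I_C·R_C − I_E·R_E = 14 − 1.55×6.8 − 1.57×0.68 = 2.36 V.
V_CE = 2.36 V > 0.2 V confirms active-region operation.

V_CE ≈ 2.4 V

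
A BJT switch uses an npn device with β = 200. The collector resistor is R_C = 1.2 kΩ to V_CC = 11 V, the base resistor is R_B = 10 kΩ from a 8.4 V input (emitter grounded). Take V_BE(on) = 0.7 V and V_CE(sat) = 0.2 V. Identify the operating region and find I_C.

Assume active: I_B = (8.4 − 0.7)/10 = 0.77 mA, giving I_C = β·I_B = 154 mA.
But then V_CE = 11 − 154×1.2 = -174 V < V_CE(sat) = 0.2 V — impossible in the active region.
So the transistor is saturated. With V_CE = 0.2 V, I_C = (V_CC − 0.2)/R_C = 10.8/1.2 = 9 mA.
Check: β·I_B = 154 mA > I_C = 9 mA, confirming saturation.

saturation; I_C ≈ 9 mA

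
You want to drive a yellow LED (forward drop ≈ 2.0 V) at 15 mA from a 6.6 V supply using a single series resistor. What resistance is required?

The resistor drops V_S − V_D = 6.6 − 2.0 = 4.6 V at 15 mA.
R = 4.6 V / 15 mA = 0.307 kΩ.

R ≈ 0.31 kΩ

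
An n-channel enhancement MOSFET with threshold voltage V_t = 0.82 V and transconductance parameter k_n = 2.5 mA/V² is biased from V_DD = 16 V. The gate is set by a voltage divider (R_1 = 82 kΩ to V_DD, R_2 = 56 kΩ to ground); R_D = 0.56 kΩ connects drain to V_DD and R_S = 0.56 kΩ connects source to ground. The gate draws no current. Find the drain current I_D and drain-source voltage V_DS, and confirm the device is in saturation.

I_D ≈ 6.2 mA, V_DS ≈ 9.1 V

V_G = V_DD·R_2/(R_1+R_2) = 16×56/138 = 6.49 V.
Assume saturation: I_D = (k_n/2)(V_GS − V_t)² with V_GS = V_G − I_D·R_S = 6.49 − 0.56·I_D.
Substituting gives 0.392·I_D² − 8.94·I_D + 40.2 = 0, with roots I_D = 6.16 or 16.6 mA.
The root I_D = 16.6 mA gives V_GS = -2.83 V ≤ V_t, so take I_D = 6.16 mA.
Then V_GS = 3.04 V and V_DS = V_DD − I_D(R_D+R_S) = 16 − 6.16×1.12 = 9.1 V.
Saturation requires V_DS ≥ V_GS − V_t = 2.22 V; 9.1 ≥ 2.22 ✓.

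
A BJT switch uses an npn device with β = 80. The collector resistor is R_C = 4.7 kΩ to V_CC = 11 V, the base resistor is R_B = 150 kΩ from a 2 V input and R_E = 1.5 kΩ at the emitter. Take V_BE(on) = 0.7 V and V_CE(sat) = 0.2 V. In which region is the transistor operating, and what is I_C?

active; I_C ≈ 0.38 mA

Assume active. Base-emitter loop: I_B = (V_BB − V_BE)/(R_B + (β+1)R_E) = (2 − 0.7)/(150 + 81×1.5) = 0.00479 mA.
I_C = β·I_B = 80×0.00479 = 0.383 mA.
V_CE = V_CC − I_C·R_C − I_E·R_E = 11 − 0.383×4.7 − 0.388×1.5 = 8.62 V > V_CE(sat), so the active-region assumption holds.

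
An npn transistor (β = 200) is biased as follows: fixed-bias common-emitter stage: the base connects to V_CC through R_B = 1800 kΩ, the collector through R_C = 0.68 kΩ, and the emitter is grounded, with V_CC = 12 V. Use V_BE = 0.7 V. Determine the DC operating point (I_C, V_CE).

Base loop: V_CC = I_B·R_B + V_BE, so I_B = (12 − 0.7)/1800 kΩ = 0.00628 mA.
In the active region I_C = β·I_B = 200 × 0.00628 = 1.26 mA.
Collector loop: V_CE = V_CC − I_C·R_C = 12 − 1.26×0.68 = 11.1 V.
Since V_CE = 11.1 V > V_CE(sat) ≈ 0.2 V, the transistor is in the active region as assumed.

I_C ≈ 1.3 mA, V_CE ≈ 11 V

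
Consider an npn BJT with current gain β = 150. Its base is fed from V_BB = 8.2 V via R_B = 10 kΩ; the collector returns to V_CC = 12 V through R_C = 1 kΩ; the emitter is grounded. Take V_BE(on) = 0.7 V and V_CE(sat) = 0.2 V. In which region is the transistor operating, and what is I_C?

saturation; I_C ≈ 12 mA

Assume active: I_B = (8.2 − 0.7)/10 = 0.75 mA, giving I_C = β·I_B = 112 mA.
But then V_CE = 12 − 112×1 = -100 V < V_CE(sat) = 0.2 V — impossible in the active region.
So the transistor is saturated. With V_CE = 0.2 V, I_C = (V_CC − 0.2)/R_C = 11.8/1 = 11.8 mA.
Check: β·I_B = 112 mA > I_C = 11.8 mA, confirming saturation.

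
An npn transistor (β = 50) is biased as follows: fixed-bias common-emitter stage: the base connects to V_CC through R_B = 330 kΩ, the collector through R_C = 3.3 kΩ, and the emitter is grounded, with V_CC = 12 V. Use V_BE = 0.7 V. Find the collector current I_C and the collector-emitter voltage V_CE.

Base loop: V_CC = I_B·R_B + V_BE, so I_B = (12 − 0.7)/330 kΩ = 0.0342 mA.
In the active region I_C = β·I_B = 50 × 0.0342 = 1.71 mA.
Collector loop: V_CE = V_CC − I_C·R_C = 12 − 1.71×3.3 = 6.35 V.
Since V_CE = 6.35 V > V_CE(sat) ≈ 0.2 V, the transistor is in the active region as assumed.

I_C ≈ 1.7 mA, V_CE ≈ 6.3 V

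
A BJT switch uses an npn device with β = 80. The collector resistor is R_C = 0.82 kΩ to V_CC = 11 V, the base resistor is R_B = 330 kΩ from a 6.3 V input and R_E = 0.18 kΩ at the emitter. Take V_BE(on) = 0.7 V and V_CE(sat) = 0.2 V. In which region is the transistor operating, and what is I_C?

Assume active. Base-emitter loop: I_B = (V_BB − V_BE)/(R_B + (β+1)R_E) = (6.3 − 0.7)/(330 + 81×0.18) = 0.0163 mA.
I_C = β·I_B = 80×0.0163 = 1.3 mA.
V_CE = V_CC − I_C·R_C − I_E·R_E = 11 − 1.3×0.82 − 1.32×0.18 = 9.7 V > V_CE(sat), so the active-region assumption holds.

active; I_C ≈ 1.3 mA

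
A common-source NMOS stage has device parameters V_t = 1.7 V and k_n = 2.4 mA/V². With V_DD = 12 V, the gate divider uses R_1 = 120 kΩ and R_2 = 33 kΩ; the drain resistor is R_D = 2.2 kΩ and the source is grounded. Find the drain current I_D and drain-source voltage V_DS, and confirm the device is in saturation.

I_D ≈ 0.95 mA, V_DS ≈ 9.9 V

V_G = V_DD·R_2/(R_1+R_2) = 12×33/153 = 2.59 V. With the source grounded, V_GS = V_G = 2.59 V.
Assume saturation: I_D = (k_n/2)(V_GS − V_t)² = (2.4/2)×(2.59 − 1.7)² = 1.2×0.888² = 0.947 mA.
V_DS = V_DD − I_D·R_D = 12 − 0.947×2.2 = 9.92 V.
Saturation requires V_DS ≥ V_GS − V_t = 0.888 V; 9.92 ≥ 0.888 ✓.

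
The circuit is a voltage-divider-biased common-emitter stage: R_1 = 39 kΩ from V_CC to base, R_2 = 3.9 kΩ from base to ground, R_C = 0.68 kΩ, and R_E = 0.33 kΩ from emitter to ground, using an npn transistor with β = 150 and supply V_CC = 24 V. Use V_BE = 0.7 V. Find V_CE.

Thevenize the base divider: V_Th = V_CC·R_2/(R_1+R_2) = 24×3.9/42.9 = 2.18 V, R_Th = R_1‖R_2 = 3.55 kΩ.
Base-emitter loop: V_Th = I_B·R_Th + V_BE + (β+1)I_B·R_E, so I_B = (2.18 − 0.7) / (3.55 + 151×0.33) = 0.0278 mA.
I_C = β·I_B = 150×0.0278 = 4.16 mA, and I_E = (β+1)I_B = 4.19 mA.
V_CE = V_CC − I_C·R_C − I_E·R_E = 24 − 4.16×0.68 − 4.19×0.33 = 19.8 V.
V_CE = 19.8 V > 0.2 V confirms active-region operation.

V_CE ≈ 20 V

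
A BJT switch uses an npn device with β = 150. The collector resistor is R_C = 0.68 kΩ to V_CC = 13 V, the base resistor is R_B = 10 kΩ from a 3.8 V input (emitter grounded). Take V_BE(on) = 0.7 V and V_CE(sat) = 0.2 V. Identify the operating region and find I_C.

Assume active: I_B = (3.8 − 0.7)/10 = 0.31 mA, giving I_C = β·I_B = 46.5 mA.
But then V_CE = 13 − 46.5×0.68 = -18.6 V < V_CE(sat) = 0.2 V — impossible in the active region.
So the transistor is saturated. With V_CE = 0.2 V, I_C = (V_CC − 0.2)/R_C = 12.8/0.68 = 18.8 mA.
Check: β·I_B = 46.5 mA > I_C = 18.8 mA, confirming saturation.

saturation; I_C ≈ 19 mA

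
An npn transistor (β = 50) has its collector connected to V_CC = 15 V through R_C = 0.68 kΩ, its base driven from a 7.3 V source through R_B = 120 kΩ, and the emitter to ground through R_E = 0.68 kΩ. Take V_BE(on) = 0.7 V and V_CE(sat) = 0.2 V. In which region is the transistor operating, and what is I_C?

active; I_C ≈ 2.1 mA

Assume active. Base-emitter loop: I_B = (V_BB − V_BE)/(R_B + (β+1)R_E) = (7.3 − 0.7)/(120 + 51×0.68) = 0.0427 mA.
I_C = β·I_B = 50×0.0427 = 2.13 mA.
V_CE = V_CC − I_C·R_C − I_E·R_E = 15 − 2.13×0.68 − 2.18×0.68 = 12.1 V > V_CE(sat), so the active-region assumption holds.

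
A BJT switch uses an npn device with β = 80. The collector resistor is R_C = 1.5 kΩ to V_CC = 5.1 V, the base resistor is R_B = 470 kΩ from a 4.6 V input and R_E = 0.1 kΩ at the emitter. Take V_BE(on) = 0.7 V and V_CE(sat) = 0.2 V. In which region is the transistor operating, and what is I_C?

Assume active. Base-emitter loop: I_B = (V_BB − V_BE)/(R_B + (β+1)R_E) = (4.6 − 0.7)/(470 + 81×0.1) = 0.00816 mA.
I_C = β·I_B = 80×0.00816 = 0.653 mA.
V_CE = V_CC − I_C·R_C − I_E·R_E = 5.1 − 0.653×1.5 − 0.661×0.1 = 4.06 V > V_CE(sat), so the active-region assumption holds.

active; I_C ≈ 0.65 mA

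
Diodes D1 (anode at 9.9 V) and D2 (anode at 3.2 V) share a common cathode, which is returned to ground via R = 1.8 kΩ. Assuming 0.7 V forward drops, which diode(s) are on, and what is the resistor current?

Only D1 conducts; I_R ≈ 5.1 mA

Assume both conduct. Then node N would need to be at both 9.9−0.7 = 9.2 V and 3.2−0.7 = 2.5 V, which is impossible.
Assume only D1 conducts: V_N = 9.9 − 0.7 = 9.2 V, so I_R = 9.2/1.8 = 5.11 mA.
Check D2: its anode-to-cathode voltage is 3.2 − 9.2 = -6 V < 0.7 V, so it is off. The assumption is consistent.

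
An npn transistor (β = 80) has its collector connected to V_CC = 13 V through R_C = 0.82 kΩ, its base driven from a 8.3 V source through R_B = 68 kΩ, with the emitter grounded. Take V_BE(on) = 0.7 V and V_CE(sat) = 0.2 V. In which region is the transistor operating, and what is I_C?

Assume active. Base-emitter loop: I_B = (V_BB − V_BE)/R_B = (8.3 − 0.7)/68 = 0.112 mA.
I_C = β·I_B = 80×0.112 = 8.94 mA.
V_CE = V_CC − I_C·R_C = 13 − 8.94×0.82 = 5.67 V > V_CE(sat), so the active-region assumption holds.

active; I_C ≈ 8.9 mA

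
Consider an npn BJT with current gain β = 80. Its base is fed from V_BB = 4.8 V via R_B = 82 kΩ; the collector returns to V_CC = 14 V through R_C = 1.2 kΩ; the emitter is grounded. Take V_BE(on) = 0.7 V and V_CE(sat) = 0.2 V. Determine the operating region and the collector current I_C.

active; I_C ≈ 4 mA

Assume active. Base-emitter loop: I_B = (V_BB − V_BE)/R_B = (4.8 − 0.7)/82 = 0.05 mA.
I_C = β·I_B = 80×0.05 = 4 mA.
V_CE = V_CC − I_C·R_C = 14 − 4×1.2 = 9.2 V > V_CE(sat), so the active-region assumption holds.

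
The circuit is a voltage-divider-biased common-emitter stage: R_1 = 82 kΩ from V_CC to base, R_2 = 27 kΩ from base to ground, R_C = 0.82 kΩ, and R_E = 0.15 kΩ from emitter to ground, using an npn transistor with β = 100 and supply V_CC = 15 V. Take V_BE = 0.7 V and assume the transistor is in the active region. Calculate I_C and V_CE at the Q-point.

I_C ≈ 8.5 mA, V_CE ≈ 6.7 V

Thevenize the base divider: V_Th = V_CC·R_2/(R_1+R_2) = 15×27/109 = 3.72 V, R_Th = R_1‖R_2 = 20.3 kΩ.
Base-emitter loop: V_Th = I_B·R_Th + V_BE + (β+1)I_B·R_E, so I_B = (3.72 − 0.7) / (20.3 + 101×0.15) = 0.085 mA.
I_C = β·I_B = 100×0.085 = 8.5 mA, and I_E = (β+1)I_B = 8.59 mA.
V_CE = V_CC − I_C·R_C − I_E·R_E = 15 − 8.5×0.82 − 8.59×0.15 = 6.74 V.
V_CE = 6.74 V > 0.2 V confirms active-region operation.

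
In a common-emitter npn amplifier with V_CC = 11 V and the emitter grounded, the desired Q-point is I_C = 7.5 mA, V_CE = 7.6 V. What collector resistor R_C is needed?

Collector loop: V_CC = I_C·R_C + V_CE.
R_C = (V_CC − V_CE)/I_C = (11 − 7.6)/7.5 = 0.453 kΩ.

R_C ≈ 0.45 kΩ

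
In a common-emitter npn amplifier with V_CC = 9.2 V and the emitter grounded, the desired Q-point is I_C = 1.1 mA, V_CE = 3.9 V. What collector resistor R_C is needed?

R_C ≈ 4.8 kΩ

Collector loop: V_CC = I_C·R_C + V_CE.
R_C = (V_CC − V_CE)/I_C = (9.2 − 3.9)/1.1 = 4.82 kΩ.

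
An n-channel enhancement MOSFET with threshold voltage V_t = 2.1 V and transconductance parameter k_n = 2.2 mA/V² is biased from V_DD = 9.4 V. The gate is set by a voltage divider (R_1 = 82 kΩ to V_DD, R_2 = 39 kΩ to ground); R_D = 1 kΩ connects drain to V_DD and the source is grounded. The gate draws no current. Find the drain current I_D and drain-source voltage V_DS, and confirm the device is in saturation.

I_D ≈ 0.95 mA, V_DS ≈ 8.4 V

V_G = V_DD·R_2/(R_1+R_2) = 9.4×39/121 = 3.03 V. With the source grounded, V_GS = V_G = 3.03 V.
Assume saturation: I_D = (k_n/2)(V_GS − V_t)² = (2.2/2)×(3.03 − 2.1)² = 1.1×0.93² = 0.951 mA.
V_DS = V_DD − I_D·R_D = 9.4 − 0.951×1 = 8.45 V.
Saturation requires V_DS ≥ V_GS − V_t = 0.93 V; 8.45 ≥ 0.93 ✓.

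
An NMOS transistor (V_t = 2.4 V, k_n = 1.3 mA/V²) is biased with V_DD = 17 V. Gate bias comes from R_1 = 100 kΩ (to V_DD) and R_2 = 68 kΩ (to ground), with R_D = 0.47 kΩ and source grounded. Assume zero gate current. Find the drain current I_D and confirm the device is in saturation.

I_D ≈ 13 mA

V_G = V_DD·R_2/(R_1+R_2) = 17×68/168 = 6.88 V. With the source grounded, V_GS = V_G = 6.88 V.
Assume saturation: I_D = (k_n/2)(V_GS − V_t)² = (1.3/2)×(6.88 − 2.4)² = 0.65×4.48² = 13.1 mA.
V_DS = V_DD − I_D·R_D = 17 − 13.1×0.47 = 10.9 V.
Saturation requires V_DS ≥ V_GS − V_t = 4.48 V; 10.9 ≥ 4.48 ✓.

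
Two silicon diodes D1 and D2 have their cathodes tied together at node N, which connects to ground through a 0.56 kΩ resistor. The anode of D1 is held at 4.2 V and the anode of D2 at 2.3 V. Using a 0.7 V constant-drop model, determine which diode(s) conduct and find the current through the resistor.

Assume both conduct. Then node N would need to be at both 4.2−0.7 = 3.5 V and 2.3−0.7 = 1.6 V, which is impossible.
Assume only D1 conducts: V_N = 4.2 − 0.7 = 3.5 V, so I_R = 3.5/0.56 = 6.25 mA.
Check D2: its anode-to-cathode voltage is 2.3 − 3.5 = -1.2 V < 0.7 V, so it is off. The assumption is consistent.

Only D1 conducts; I_R ≈ 6.2 mA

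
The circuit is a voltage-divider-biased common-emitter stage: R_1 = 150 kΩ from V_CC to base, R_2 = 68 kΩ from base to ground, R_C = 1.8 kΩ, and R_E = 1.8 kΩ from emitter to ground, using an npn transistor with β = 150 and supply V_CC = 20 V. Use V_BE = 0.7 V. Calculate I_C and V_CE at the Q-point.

Thevenize the base divider: V_Th = V_CC·R_2/(R_1+R_2) = 20×68/218 = 6.24 V, R_Th = R_1‖R_2 = 46.8 kΩ.
Base-emitter loop: V_Th = I_B·R_Th + V_BE + (β+1)I_B·R_E, so I_B = (6.24 − 0.7) / (46.8 + 151×1.8) = 0.0174 mA.
I_C = β·I_B = 150×0.0174 = 2.61 mA, and I_E = (β+1)I_B = 2.63 mA.
V_CE = V_CC − I_C·R_C − I_E·R_E = 20 − 2.61×1.8 − 2.63×1.8 = 10.6 V.
V_CE = 10.6 V > 0.2 V confirms active-region operation.

I_C ≈ 2.6 mA, V_CE ≈ 11 V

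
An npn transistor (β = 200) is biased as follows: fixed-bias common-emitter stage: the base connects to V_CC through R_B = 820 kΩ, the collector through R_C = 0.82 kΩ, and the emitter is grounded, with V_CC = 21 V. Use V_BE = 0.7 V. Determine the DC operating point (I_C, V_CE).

Base loop: V_CC = I_B·R_B + V_BE, so I_B = (21 − 0.7)/820 kΩ = 0.0248 mA.
In the active region I_C = β·I_B = 200 × 0.0248 = 4.95 mA.
Collector loop: V_CE = V_CC − I_C·R_C = 21 − 4.95×0.82 = 16.9 V.
Since V_CE = 16.9 V > V_CE(sat) ≈ 0.2 V, the transistor is in the active region as assumed.

I_C ≈ 5 mA, V_CE ≈ 17 V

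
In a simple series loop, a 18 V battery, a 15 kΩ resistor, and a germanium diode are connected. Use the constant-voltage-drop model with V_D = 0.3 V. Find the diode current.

KVL around the loop: 18 = V_D + I·R = 0.3 + I × 15 kΩ.
So I = (18 − 0.3) / 15 kΩ = 17.7 / 15 = 1.18 mA.

I ≈ 1.2 mA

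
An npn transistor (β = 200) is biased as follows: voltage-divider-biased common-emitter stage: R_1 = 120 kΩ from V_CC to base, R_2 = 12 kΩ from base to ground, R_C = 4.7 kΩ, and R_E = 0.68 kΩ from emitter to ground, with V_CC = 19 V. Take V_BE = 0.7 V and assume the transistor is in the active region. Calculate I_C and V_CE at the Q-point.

Thevenize the base divider: V_Th = V_CC·R_2/(R_1+R_2) = 19×12/132 = 1.73 V, R_Th = R_1‖R_2 = 10.9 kΩ.
Base-emitter loop: V_Th = I_B·R_Th + V_BE + (β+1)I_B·R_E, so I_B = (1.73 − 0.7) / (10.9 + 201×0.68) = 0.00696 mA.
I_C = β·I_B = 200×0.00696 = 1.39 mA, and I_E = (β+1)I_B = 1.4 mA.
V_CE = V_CC − I_C·R_C − I_E·R_E = 19 − 1.39×4.7 − 1.4×0.68 = 11.5 V.
V_CE = 11.5 V > 0.2 V confirms active-region operation.

I_C ≈ 1.4 mA, V_CE ≈ 12 V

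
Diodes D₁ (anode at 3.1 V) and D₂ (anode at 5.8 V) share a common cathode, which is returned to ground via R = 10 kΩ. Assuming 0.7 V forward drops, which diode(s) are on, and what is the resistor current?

Only D₂ conducts; I_R ≈ 0.51 mA

Assume both conduct. Then node N would need to be at both 3.1−0.7 = 2.4 V and 5.8−0.7 = 5.1 V, which is impossible.
Assume only D₂ conducts: V_N = 5.8 − 0.7 = 5.1 V, so I_R = 5.1/10 = 0.51 mA.
Check D₁: its anode-to-cathode voltage is 3.1 − 5.1 = -2 V < 0.7 V, so it is off. The assumption is consistent.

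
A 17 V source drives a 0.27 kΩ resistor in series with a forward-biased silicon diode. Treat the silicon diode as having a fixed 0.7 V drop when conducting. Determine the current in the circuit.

I ≈ 60 mA

KVL around the loop: 17 = V_D + I·R = 0.7 + I × 0.27 kΩ.
So I = (17 − 0.7) / 0.27 kΩ = 16.3 / 0.27 = 60.4 mA.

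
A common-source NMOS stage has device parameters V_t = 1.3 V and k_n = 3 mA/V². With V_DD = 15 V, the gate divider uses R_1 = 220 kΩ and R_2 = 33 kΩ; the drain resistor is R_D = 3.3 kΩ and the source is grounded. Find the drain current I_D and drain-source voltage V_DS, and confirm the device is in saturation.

V_G = V_DD·R_2/(R_1+R_2) = 15×33/253 = 1.96 V. With the source grounded, V_GS = V_G = 1.96 V.
Assume saturation: I_D = (k_n/2)(V_GS − V_t)² = (3/2)×(1.96 − 1.3)² = 1.5×0.657² = 0.647 mA.
V_DS = V_DD − I_D·R_D = 15 − 0.647×3.3 = 12.9 V.
Saturation requires V_DS ≥ V_GS − V_t = 0.657 V; 12.9 ≥ 0.657 ✓.

I_D ≈ 0.65 mA, V_DS ≈ 13 V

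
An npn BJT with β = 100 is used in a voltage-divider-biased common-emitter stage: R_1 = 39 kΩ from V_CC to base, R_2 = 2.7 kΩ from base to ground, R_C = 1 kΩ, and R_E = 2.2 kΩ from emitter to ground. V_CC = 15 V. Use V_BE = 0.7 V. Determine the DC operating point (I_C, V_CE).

I_C ≈ 0.12 mA, V_CE ≈ 15 V

Thevenize the base divider: V_Th = V_CC·R_2/(R_1+R_2) = 15×2.7/41.7 = 0.971 V, R_Th = R_1‖R_2 = 2.53 kΩ.
Base-emitter loop: V_Th = I_B·R_Th + V_BE + (β+1)I_B·R_E, so I_B = (0.971 − 0.7) / (2.53 + 101×2.2) = 0.00121 mA.
I_C = β·I_B = 100×0.00121 = 0.121 mA, and I_E = (β+1)I_B = 0.122 mA.
V_CE = V_CC − I_C·R_C − I_E·R_E = 15 − 0.121×1 − 0.122×2.2 = 14.6 V.
V_CE = 14.6 V > 0.2 V confirms active-region operation.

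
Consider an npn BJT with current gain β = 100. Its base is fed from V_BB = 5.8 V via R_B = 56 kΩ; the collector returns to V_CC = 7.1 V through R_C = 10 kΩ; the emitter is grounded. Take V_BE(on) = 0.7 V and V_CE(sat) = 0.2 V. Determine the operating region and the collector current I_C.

saturation; I_C ≈ 0.69 mA

Assume active: I_B = (5.8 − 0.7)/56 = 0.0911 mA, giving I_C = β·I_B = 9.11 mA.
But then V_CE = 7.1 − 9.11×10 = -84 V < V_CE(sat) = 0.2 V — impossible in the active region.
So the transistor is saturated. With V_CE = 0.2 V, I_C = (V_CC − 0.2)/R_C = 6.9/10 = 0.69 mA.
Check: β·I_B = 9.11 mA > I_C = 0.69 mA, confirming saturation.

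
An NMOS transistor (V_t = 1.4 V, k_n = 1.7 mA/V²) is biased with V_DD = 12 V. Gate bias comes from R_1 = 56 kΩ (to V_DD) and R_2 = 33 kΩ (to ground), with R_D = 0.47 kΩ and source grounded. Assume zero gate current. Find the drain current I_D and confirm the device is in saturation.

V_G = V_DD·R_2/(R_1+R_2) = 12×33/89 = 4.45 V. With the source grounded, V_GS = V_G = 4.45 V.
Assume saturation: I_D = (k_n/2)(V_GS − V_t)² = (1.7/2)×(4.45 − 1.4)² = 0.85×3.05² = 7.9 mA.
V_DS = V_DD − I_D·R_D = 12 − 7.9×0.47 = 8.29 V.
Saturation requires V_DS ≥ V_GS − V_t = 3.05 V; 8.29 ≥ 3.05 ✓.

I_D ≈ 7.9 mA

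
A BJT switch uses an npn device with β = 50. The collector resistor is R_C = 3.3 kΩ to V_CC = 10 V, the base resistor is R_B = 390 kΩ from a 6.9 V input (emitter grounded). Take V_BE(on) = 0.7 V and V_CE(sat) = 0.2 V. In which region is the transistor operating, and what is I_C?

Assume active. Base-emitter loop: I_B = (V_BB − V_BE)/R_B = (6.9 − 0.7)/390 = 0.0159 mA.
I_C = β·I_B = 50×0.0159 = 0.795 mA.
V_CE = V_CC − I_C·R_C = 10 − 0.795×3.3 = 7.38 V > V_CE(sat), so the active-region assumption holds.

active; I_C ≈ 0.79 mA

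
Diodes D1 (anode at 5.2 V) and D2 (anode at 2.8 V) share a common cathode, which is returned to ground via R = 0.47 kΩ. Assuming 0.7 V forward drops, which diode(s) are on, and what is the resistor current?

Assume both conduct. Then node N would need to be at both 5.2−0.7 = 4.5 V and 2.8−0.7 = 2.1 V, which is impossible.
Assume only D1 conducts: V_N = 5.2 − 0.7 = 4.5 V, so I_R = 4.5/0.47 = 9.57 mA.
Check D2: its anode-to-cathode voltage is 2.8 − 4.5 = -1.7 V < 0.7 V, so it is off. The assumption is consistent.

Only D1 conducts; I_R ≈ 9.6 mA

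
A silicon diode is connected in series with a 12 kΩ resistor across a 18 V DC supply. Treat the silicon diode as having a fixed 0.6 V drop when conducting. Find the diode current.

I ≈ 1.4 mA

KVL around the loop: 18 = V_D + I·R = 0.6 + I × 12 kΩ.
So I = (18 − 0.6) / 12 kΩ = 17.4 / 12 = 1.45 mA.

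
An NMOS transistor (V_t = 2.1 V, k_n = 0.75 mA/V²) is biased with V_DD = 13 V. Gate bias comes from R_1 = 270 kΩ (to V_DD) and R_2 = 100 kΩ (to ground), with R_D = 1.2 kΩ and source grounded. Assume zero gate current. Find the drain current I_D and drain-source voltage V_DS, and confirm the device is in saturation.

V_G = V_DD·R_2/(R_1+R_2) = 13×100/370 = 3.51 V. With the source grounded, V_GS = V_G = 3.51 V.
Assume saturation: I_D = (k_n/2)(V_GS − V_t)² = (0.75/2)×(3.51 − 2.1)² = 0.375×1.41² = 0.749 mA.
V_DS = V_DD − I_D·R_D = 13 − 0.749×1.2 = 12.1 V.
Saturation requires V_DS ≥ V_GS − V_t = 1.41 V; 12.1 ≥ 1.41 ✓.

I_D ≈ 0.75 mA, V_DS ≈ 12 V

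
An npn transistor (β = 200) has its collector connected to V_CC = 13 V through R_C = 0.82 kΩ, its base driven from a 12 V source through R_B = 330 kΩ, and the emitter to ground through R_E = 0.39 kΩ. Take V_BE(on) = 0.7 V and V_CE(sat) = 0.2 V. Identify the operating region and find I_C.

Assume active. Base-emitter loop: I_B = (V_BB − V_BE)/(R_B + (β+1)R_E) = (12 − 0.7)/(330 + 201×0.39) = 0.0277 mA.
I_C = β·I_B = 200×0.0277 = 5.53 mA.
V_CE = V_CC − I_C·R_C − I_E·R_E = 13 − 5.53×0.82 − 5.56×0.39 = 6.29 V > V_CE(sat), so the active-region assumption holds.

active; I_C ≈ 5.5 mA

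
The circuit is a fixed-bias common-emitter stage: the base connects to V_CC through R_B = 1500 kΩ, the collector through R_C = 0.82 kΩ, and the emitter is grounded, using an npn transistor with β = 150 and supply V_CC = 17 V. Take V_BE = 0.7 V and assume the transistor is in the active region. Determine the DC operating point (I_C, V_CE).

Base loop: V_CC = I_B·R_B + V_BE, so I_B = (17 − 0.7)/1500 kΩ = 0.0109 mA.
In the active region I_C = β·I_B = 150 × 0.0109 = 1.63 mA.
Collector loop: V_CE = V_CC − I_C·R_C = 17 − 1.63×0.82 = 15.7 V.
Since V_CE = 15.7 V > V_CE(sat) ≈ 0.2 V, the transistor is in the active region as assumed.

I_C ≈ 1.6 mA, V_CE ≈ 16 V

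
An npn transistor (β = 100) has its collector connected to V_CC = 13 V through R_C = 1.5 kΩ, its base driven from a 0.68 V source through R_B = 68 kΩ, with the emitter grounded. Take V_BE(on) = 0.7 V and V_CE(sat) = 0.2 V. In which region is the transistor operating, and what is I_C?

cutoff; I_C ≈ 0

V_BB = 0.68 V ≤ V_BE(on) = 0.7 V, so the base-emitter junction is not forward biased.
The transistor is in cutoff: I_B = I_C = 0.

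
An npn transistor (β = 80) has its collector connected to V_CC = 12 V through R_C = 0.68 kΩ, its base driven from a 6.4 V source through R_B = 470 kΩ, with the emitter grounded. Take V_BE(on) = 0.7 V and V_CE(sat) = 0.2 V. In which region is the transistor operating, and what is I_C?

active; I_C ≈ 0.97 mA

Assume active. Base-emitter loop: I_B = (V_BB − V_BE)/R_B = (6.4 − 0.7)/470 = 0.0121 mA.
I_C = β·I_B = 80×0.0121 = 0.97 mA.
V_CE = V_CC − I_C·R_C = 12 − 0.97×0.68 = 11.3 V > V_CE(sat), so the active-region assumption holds.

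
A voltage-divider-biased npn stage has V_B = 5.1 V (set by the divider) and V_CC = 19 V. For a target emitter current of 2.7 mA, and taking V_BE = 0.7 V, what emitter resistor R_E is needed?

R_E ≈ 1.6 kΩ

V_E = V_B − V_BE = 5.1 − 0.7 = 4.4 V.
R_E = V_E / I_E = 4.4 / 2.7 = 1.63 kΩ.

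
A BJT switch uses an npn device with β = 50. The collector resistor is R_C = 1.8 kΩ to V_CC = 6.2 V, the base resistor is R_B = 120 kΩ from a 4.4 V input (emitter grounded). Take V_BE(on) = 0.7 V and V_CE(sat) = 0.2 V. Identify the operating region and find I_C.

Assume active. Base-emitter loop: I_B = (V_BB − V_BE)/R_B = (4.4 − 0.7)/120 = 0.0308 mA.
I_C = β·I_B = 50×0.0308 = 1.54 mA.
V_CE = V_CC − I_C·R_C = 6.2 − 1.54×1.8 = 3.42 V > V_CE(sat), so the active-region assumption holds.

active; I_C ≈ 1.5 mA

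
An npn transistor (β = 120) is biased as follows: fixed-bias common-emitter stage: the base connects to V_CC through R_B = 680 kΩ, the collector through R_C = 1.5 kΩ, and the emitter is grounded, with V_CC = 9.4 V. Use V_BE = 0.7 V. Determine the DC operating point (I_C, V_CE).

Base loop: V_CC = I_B·R_B + V_BE, so I_B = (9.4 − 0.7)/680 kΩ = 0.0128 mA.
In the active region I_C = β·I_B = 120 × 0.0128 = 1.54 mA.
Collector loop: V_CE = V_CC − I_C·R_C = 9.4 − 1.54×1.5 = 7.1 V.
Since V_CE = 7.1 V > V_CE(sat) ≈ 0.2 V, the transistor is in the active region as assumed.

I_C ≈ 1.5 mA, V_CE ≈ 7.1 V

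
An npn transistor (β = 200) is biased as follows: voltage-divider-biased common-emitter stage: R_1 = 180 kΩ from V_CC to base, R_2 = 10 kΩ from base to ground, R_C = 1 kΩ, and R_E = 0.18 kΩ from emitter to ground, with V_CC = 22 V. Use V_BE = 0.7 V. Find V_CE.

V_CE ≈ 20 V

Thevenize the base divider: V_Th = V_CC·R_2/(R_1+R_2) = 22×10/190 = 1.16 V, R_Th = R_1‖R_2 = 9.47 kΩ.
Base-emitter loop: V_Th = I_B·R_Th + V_BE + (β+1)I_B·R_E, so I_B = (1.16 − 0.7) / (9.47 + 201×0.18) = 0.01 mA.
I_C = β·I_B = 200×0.01 = 2.01 mA, and I_E = (β+1)I_B = 2.02 mA.
V_CE = V_CC − I_C·R_C − I_E·R_E = 22 − 2.01×1 − 2.02×0.18 = 19.6 V.
V_CE = 19.6 V > 0.2 V confirms active-region operation.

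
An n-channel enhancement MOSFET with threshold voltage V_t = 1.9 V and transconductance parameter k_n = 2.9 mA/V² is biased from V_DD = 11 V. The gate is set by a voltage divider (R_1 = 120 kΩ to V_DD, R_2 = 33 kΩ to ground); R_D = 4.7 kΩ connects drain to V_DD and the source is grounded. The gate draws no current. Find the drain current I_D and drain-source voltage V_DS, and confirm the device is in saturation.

I_D ≈ 0.32 mA, V_DS ≈ 9.5 V

V_G = V_DD·R_2/(R_1+R_2) = 11×33/153 = 2.37 V. With the source grounded, V_GS = V_G = 2.37 V.
Assume saturation: I_D = (k_n/2)(V_GS − V_t)² = (2.9/2)×(2.37 − 1.9)² = 1.45×0.473² = 0.324 mA.
V_DS = V_DD − I_D·R_D = 11 − 0.324×4.7 = 9.48 V.
Saturation requires V_DS ≥ V_GS − V_t = 0.473 V; 9.48 ≥ 0.473 ✓.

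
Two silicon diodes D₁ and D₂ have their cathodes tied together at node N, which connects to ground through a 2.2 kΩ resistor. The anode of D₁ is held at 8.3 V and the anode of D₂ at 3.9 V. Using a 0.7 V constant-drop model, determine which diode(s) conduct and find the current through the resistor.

Assume both conduct. Then node N would need to be at both 8.3−0.7 = 7.6 V and 3.9−0.7 = 3.2 V, which is impossible.
Assume only D₁ conducts: V_N = 8.3 − 0.7 = 7.6 V, so I_R = 7.6/2.2 = 3.45 mA.
Check D₂: its anode-to-cathode voltage is 3.9 − 7.6 = -3.7 V < 0.7 V, so it is off. The assumption is consistent.

Only D₁ conducts; I_R ≈ 3.5 mA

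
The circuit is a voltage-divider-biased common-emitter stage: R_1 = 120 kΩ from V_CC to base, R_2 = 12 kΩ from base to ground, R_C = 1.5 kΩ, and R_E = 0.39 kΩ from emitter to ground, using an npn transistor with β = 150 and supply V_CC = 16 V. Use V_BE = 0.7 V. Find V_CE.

Thevenize the base divider: V_Th = V_CC·R_2/(R_1+R_2) = 16×12/132 = 1.45 V, R_Th = R_1‖R_2 = 10.9 kΩ.
Base-emitter loop: V_Th = I_B·R_Th + V_BE + (β+1)I_B·R_E, so I_B = (1.45 − 0.7) / (10.9 + 151×0.39) = 0.0108 mA.
I_C = β·I_B = 150×0.0108 = 1.62 mA, and I_E = (β+1)I_B = 1.63 mA.
V_CE = V_CC − I_C·R_C − I_E·R_E = 16 − 1.62×1.5 − 1.63×0.39 = 12.9 V.
V_CE = 12.9 V > 0.2 V confirms active-region operation.

V_CE ≈ 13 V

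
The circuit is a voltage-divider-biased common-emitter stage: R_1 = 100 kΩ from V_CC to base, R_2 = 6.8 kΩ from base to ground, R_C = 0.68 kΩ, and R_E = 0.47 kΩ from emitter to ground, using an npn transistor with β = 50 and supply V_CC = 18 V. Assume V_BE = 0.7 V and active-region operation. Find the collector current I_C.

Thevenize the base divider: V_Th = V_CC·R_2/(R_1+R_2) = 18×6.8/107 = 1.15 V, R_Th = R_1‖R_2 = 6.37 kΩ.
Base-emitter loop: V_Th = I_B·R_Th + V_BE + (β+1)I_B·R_E, so I_B = (1.15 − 0.7) / (6.37 + 51×0.47) = 0.0147 mA.
I_C = β·I_B = 50×0.0147 = 0.735 mA, and I_E = (β+1)I_B = 0.75 mA.
V_CE = V_CC − I_C·R_C − I_E·R_E = 18 − 0.735×0.68 − 0.75×0.47 = 17.1 V.
V_CE = 17.1 V > 0.2 V confirms active-region operation.

I_C ≈ 0.74 mA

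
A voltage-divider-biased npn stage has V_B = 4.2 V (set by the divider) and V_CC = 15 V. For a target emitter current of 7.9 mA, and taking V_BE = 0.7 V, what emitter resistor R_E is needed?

V_E = V_B − V_BE = 4.2 − 0.7 = 3.5 V.
R_E = V_E / I_E = 3.5 / 7.9 = 0.443 kΩ.

R_E ≈ 0.44 kΩ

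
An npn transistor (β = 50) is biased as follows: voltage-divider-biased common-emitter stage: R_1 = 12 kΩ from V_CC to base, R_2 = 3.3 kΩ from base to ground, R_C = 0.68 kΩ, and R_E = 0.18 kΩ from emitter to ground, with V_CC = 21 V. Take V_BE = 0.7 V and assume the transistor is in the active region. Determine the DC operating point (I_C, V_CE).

I_C ≈ 16 mA, V_CE ≈ 6.9 V

Thevenize the base divider: V_Th = V_CC·R_2/(R_1+R_2) = 21×3.3/15.3 = 4.53 V, R_Th = R_1‖R_2 = 2.59 kΩ.
Base-emitter loop: V_Th = I_B·R_Th + V_BE + (β+1)I_B·R_E, so I_B = (4.53 − 0.7) / (2.59 + 51×0.18) = 0.325 mA.
I_C = β·I_B = 50×0.325 = 16.3 mA, and I_E = (β+1)I_B = 16.6 mA.
V_CE = V_CC − I_C·R_C − I_E·R_E = 21 − 16.3×0.68 − 16.6×0.18 = 6.95 V.
V_CE = 6.95 V > 0.2 V confirms active-region operation.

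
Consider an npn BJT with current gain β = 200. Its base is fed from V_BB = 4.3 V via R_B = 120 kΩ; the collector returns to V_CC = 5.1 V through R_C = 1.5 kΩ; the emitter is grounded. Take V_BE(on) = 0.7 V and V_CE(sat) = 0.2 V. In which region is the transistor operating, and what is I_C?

Assume active: I_B = (4.3 − 0.7)/120 = 0.03 mA, giving I_C = β·I_B = 6 mA.
But then V_CE = 5.1 − 6×1.5 = -3.9 V < V_CE(sat) = 0.2 V — impossible in the active region.
So the transistor is saturated. With V_CE = 0.2 V, I_C = (V_CC − 0.2)/R_C = 4.9/1.5 = 3.27 mA.
Check: β·I_B = 6 mA > I_C = 3.27 mA, confirming saturation.

saturation; I_C ≈ 3.3 mA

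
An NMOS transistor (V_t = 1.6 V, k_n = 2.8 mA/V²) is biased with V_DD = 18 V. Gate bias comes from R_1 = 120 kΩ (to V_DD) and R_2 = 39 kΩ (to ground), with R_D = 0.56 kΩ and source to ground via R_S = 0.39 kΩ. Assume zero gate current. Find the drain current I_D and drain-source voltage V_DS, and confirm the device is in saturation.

I_D ≈ 3.3 mA, V_DS ≈ 15 V

V_G = V_DD·R_2/(R_1+R_2) = 18×39/159 = 4.42 V.
Assume saturation: I_D = (k_n/2)(V_GS − V_t)² with V_GS = V_G − I_D·R_S = 4.42 − 0.39·I_D.
Substituting gives 0.213·I_D² − 4.07·I_D + 11.1 = 0, with roots I_D = 3.29 or 15.8 mA.
The root I_D = 15.8 mA gives V_GS = -1.76 V ≤ V_t, so take I_D = 3.29 mA.
Then V_GS = 3.13 V and V_DS = V_DD − I_D(R_D+R_S) = 18 − 3.29×0.95 = 14.9 V.
Saturation requires V_DS ≥ V_GS − V_t = 1.53 V; 14.9 ≥ 1.53 ✓.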